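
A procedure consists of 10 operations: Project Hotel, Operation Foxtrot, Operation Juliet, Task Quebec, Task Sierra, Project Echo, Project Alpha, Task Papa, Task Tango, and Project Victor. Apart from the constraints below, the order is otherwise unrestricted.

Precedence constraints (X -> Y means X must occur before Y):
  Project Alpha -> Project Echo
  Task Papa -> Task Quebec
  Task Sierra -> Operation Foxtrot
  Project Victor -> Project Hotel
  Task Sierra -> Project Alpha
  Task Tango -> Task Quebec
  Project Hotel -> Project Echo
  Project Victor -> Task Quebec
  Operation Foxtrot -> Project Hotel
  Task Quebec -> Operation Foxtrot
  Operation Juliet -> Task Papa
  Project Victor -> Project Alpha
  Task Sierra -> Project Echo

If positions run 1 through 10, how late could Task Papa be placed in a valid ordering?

6

Following every chain forward from Task Papa, the operations that must come later are Project Hotel, Operation Foxtrot, Task Quebec, Project Echo — 4 of them.
With 4 mandatory successors out of 10 operations total, the latest slot for Task Papa is 10−4 = 6, and it's reachable by doing all non-successors before Task Papa.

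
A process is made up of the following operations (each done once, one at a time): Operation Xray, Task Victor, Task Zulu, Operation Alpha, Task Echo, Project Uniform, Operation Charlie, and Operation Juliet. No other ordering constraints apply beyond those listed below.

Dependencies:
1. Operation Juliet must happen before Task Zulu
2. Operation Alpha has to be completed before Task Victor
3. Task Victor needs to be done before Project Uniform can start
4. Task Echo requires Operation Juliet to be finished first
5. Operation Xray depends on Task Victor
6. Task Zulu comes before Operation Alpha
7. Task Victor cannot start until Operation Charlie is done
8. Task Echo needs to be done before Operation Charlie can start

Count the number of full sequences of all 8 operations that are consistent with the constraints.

Only Operation Juliet has no prerequisites, so it must go first.
Counting all ways to extend the partial order to a total order gives 12.

12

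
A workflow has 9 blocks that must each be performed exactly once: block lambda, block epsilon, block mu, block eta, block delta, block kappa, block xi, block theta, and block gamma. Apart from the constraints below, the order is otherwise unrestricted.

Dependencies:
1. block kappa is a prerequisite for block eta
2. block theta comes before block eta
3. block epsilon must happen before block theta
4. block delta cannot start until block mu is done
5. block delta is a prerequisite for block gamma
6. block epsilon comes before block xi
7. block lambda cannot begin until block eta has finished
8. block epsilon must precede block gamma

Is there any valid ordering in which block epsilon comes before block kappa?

Nothing in the constraints forces block kappa before block epsilon — there is no chain from block kappa to block epsilon.
That means at least one valid schedule has block epsilon before block kappa.

Yes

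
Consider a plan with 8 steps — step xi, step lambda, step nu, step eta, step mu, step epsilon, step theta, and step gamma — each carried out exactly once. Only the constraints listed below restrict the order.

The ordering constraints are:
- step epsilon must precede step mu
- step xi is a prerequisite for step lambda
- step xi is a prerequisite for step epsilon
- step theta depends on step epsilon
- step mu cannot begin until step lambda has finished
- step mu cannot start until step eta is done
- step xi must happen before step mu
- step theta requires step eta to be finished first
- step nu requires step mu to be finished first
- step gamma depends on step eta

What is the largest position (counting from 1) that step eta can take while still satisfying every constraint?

The steps that are forced after step eta, directly or by a chain of constraints, are step nu, step mu, step theta, step gamma. That's 4 steps.
With 4 mandatory successors out of 8 steps total, the latest slot for step eta is 8−4 = 4, and it's reachable by doing all non-successors before step eta.

4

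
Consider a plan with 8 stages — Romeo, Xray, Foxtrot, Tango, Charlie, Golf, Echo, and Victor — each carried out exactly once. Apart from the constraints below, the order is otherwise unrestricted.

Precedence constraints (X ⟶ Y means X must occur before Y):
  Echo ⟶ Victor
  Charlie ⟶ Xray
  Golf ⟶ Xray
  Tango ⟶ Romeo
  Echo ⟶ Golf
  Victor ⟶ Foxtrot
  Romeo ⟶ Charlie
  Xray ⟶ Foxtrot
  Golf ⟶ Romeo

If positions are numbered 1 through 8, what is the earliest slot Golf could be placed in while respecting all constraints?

Working backwards through the constraints from Golf, its only required predecessor is Echo.
With 1 mandatory predecessor, the earliest Golf can sit is position 1+1 = 2, and placing just that one first achieves it.

2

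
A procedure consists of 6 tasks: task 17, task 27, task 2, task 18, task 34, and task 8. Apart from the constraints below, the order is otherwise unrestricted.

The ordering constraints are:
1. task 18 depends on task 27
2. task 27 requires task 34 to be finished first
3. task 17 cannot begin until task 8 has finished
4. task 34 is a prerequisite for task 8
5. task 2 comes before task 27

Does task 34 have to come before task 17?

Yes

Following the dependencies: task 34 → task 8 → task 17.
That forces task 34 before task 17 in every valid schedule.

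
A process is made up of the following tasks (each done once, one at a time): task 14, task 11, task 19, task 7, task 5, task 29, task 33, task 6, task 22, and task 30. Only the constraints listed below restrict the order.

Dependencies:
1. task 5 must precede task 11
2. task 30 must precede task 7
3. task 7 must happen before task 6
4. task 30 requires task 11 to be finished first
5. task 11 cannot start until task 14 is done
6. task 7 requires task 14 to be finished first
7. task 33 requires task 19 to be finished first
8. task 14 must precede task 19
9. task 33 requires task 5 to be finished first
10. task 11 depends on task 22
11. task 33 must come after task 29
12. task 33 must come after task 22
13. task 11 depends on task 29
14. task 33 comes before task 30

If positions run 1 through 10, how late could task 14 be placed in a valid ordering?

The tasks that are forced after task 14, directly or by a chain of constraints, are task 11, task 19, task 7, task 33, task 6, task 30. That's 6 tasks.
So at least 6 tasks follow task 14, putting task 14 no later than position 4. That position is achievable by scheduling everything else first.

4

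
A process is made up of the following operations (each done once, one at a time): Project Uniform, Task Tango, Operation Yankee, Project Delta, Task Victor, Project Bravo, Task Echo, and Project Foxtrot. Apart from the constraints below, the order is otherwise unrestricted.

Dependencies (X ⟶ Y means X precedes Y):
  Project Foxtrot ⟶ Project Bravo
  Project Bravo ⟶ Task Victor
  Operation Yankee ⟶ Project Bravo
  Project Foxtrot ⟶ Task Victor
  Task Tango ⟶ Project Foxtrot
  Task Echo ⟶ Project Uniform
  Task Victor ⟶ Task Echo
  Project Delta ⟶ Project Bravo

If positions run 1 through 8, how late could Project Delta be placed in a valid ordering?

4

Following every chain forward from Project Delta, the operations that must come later are Project Uniform, Task Victor, Project Bravo, Task Echo — 4 of them.
With 4 mandatory successors out of 8 operations total, the latest slot for Project Delta is 8−4 = 4, and it's reachable by doing all non-successors before Project Delta.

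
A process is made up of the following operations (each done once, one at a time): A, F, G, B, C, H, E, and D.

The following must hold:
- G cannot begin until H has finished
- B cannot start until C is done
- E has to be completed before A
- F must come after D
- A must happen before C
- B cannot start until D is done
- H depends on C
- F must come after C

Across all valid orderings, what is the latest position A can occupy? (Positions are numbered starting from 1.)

3

The operations that are forced after A, directly or by a chain of constraints, are F, G, B, C, H. That's 5 operations.
So at least 5 operations follow A, putting A no later than position 3. That position is achievable by scheduling everything else first.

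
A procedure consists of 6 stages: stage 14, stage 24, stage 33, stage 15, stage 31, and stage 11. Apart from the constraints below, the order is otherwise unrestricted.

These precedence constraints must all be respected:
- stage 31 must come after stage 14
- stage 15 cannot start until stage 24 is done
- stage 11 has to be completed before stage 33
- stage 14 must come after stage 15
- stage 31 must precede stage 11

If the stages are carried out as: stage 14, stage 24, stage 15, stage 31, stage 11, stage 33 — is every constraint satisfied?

No

The sequence places stage 14 ahead of stage 15.
That contradicts the constraint that stage 15 must precede stage 14.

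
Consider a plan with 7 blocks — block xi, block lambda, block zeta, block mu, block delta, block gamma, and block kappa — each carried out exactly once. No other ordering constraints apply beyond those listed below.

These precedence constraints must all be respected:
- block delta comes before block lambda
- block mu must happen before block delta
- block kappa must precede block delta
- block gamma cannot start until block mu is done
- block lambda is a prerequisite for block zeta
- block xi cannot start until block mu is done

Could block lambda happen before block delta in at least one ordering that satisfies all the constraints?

No

There is a dependency chain block delta → block lambda, so block lambda always comes after block delta.
Hence block lambda can never be scheduled before block delta.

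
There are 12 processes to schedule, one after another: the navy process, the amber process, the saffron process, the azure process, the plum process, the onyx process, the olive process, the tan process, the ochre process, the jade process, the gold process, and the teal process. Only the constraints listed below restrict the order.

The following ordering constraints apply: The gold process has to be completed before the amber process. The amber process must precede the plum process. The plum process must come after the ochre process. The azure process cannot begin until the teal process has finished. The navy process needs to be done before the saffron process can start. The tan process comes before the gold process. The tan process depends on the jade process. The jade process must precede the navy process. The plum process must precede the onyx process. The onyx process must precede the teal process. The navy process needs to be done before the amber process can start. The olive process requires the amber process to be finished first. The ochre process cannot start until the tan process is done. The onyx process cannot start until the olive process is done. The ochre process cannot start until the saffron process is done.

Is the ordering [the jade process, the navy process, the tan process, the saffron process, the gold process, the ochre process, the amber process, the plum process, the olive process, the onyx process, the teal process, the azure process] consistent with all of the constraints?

Yes

Checking each listed constraint against this order: for instance, the navy process is in position 2 and the amber process in position 7, so that constraint holds — and the remaining constraints check out the same way.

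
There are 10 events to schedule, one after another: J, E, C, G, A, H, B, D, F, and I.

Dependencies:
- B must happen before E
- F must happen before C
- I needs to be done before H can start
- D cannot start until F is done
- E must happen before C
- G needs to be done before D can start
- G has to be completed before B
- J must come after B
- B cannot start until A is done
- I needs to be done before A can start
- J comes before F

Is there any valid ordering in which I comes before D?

Yes

Every valid ordering already has I before D (the constraints require it), so in particular at least one does.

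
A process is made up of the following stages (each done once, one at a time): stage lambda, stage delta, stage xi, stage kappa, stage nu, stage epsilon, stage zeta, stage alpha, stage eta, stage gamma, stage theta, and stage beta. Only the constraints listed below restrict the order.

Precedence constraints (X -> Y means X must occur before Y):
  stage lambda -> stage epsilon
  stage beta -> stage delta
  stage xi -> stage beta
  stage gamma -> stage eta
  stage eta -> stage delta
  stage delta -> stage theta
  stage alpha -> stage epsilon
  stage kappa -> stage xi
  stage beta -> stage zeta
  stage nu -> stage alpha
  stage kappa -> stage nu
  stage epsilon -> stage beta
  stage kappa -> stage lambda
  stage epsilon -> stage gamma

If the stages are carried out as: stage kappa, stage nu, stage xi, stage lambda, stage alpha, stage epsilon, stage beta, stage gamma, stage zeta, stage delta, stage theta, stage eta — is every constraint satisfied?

The sequence places stage delta ahead of stage eta.
That contradicts the constraint that stage eta must precede stage delta.

No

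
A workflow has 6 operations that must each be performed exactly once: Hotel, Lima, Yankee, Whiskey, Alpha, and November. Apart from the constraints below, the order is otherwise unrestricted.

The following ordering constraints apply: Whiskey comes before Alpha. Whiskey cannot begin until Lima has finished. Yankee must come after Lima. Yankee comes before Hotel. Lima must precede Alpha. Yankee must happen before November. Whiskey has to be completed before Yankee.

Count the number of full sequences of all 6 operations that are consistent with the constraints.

8

Only Lima has no prerequisites, so it must go first.
Systematically extending each partial ordering one operation at a time and counting, there are 8 complete orderings.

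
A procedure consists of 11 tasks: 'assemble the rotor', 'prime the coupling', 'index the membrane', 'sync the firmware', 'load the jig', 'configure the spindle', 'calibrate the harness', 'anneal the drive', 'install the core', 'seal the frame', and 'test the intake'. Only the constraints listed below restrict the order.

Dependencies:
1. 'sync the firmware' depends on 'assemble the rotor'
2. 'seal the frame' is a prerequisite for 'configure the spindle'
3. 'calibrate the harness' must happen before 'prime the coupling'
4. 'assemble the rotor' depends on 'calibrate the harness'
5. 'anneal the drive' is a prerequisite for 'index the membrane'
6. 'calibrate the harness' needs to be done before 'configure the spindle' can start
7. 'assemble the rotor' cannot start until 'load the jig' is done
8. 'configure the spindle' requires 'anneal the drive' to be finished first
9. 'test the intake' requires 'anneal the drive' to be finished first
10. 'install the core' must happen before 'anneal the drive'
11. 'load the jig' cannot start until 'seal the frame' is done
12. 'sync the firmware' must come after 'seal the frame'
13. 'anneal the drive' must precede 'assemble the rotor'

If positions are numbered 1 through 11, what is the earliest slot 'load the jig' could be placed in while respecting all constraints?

2

The only task forced before 'load the jig' (directly or transitively) is 'seal the frame'.
So at minimum 1 task comes before 'load the jig', putting 'load the jig' no earlier than position 2. That position is achievable by scheduling exactly that predecessor first.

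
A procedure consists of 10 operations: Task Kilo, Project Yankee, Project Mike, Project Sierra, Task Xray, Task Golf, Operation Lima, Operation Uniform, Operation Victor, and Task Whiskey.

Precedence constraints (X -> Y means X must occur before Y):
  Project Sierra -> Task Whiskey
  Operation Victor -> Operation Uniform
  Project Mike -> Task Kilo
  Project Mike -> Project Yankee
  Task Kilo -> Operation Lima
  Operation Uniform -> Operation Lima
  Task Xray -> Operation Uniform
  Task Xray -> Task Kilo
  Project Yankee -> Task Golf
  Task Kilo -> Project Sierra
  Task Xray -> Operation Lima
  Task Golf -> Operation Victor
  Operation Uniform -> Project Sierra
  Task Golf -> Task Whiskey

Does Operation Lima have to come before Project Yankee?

The constraints actually force Project Yankee before Operation Lima (via Project Yankee → Task Golf → Operation Victor → Operation Uniform → Operation Lima), not the other way around.
So Operation Lima never precedes Project Yankee.

No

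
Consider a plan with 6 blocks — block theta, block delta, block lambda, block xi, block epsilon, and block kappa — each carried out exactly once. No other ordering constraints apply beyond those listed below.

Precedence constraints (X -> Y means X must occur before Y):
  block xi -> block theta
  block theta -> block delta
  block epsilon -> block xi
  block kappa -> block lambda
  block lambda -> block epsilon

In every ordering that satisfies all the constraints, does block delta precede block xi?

The constraints actually force block xi before block delta (via block xi → block theta → block delta), not the other way around.
So block delta does not have to come before block xi — it cannot.

No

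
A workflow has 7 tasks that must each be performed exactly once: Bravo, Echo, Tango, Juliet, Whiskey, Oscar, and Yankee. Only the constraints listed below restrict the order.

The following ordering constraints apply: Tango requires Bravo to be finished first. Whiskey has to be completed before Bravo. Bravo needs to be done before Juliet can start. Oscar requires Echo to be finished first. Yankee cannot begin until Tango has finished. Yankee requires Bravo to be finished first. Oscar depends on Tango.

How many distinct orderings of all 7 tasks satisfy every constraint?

41

2 tasks have no prerequisites (Echo, Whiskey), so any of them could come first.
Counting all ways to extend the partial order to a total order gives 41.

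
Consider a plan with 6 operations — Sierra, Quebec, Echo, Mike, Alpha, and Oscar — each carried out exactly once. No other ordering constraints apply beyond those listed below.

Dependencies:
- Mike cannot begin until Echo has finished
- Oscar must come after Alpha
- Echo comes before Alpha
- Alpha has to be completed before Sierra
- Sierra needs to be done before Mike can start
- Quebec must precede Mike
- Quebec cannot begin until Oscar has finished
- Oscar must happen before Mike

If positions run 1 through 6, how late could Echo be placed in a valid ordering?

1

Every operation that must follow Echo has to come after it. Tracing all chains starting from Echo, those operations are: Sierra, Quebec, Mike, Alpha, Oscar — 5 in total.
With 5 mandatory successors out of 6 operations total, the latest slot for Echo is 6−5 = 1, and it's reachable by doing all non-successors before Echo.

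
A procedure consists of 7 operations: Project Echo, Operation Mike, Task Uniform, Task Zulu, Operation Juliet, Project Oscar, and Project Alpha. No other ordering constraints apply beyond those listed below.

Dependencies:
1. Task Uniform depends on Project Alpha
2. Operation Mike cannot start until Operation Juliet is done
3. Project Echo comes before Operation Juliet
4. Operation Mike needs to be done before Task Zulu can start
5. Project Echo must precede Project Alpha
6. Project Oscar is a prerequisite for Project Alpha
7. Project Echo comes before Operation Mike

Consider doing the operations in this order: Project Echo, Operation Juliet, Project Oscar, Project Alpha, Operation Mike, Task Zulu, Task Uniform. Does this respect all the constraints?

Going through the constraints one by one, each required predecessor appears earlier in the sequence than its dependent — e.g. Project Echo (position 1) is before Operation Mike (position 5), as required.

Yes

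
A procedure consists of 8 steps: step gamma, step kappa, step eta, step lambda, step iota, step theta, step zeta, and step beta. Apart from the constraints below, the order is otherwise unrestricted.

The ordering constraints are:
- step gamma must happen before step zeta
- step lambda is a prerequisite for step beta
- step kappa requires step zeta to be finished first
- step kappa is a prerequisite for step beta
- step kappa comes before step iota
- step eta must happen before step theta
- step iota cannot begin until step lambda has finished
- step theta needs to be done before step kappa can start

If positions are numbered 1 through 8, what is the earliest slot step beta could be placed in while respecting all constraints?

7

Every step that must precede step beta has to come before it. Tracing all chains that end at step beta, those steps are: step gamma, step kappa, step eta, step lambda, step theta, step zeta — 6 in total.
So at minimum 6 steps come before step beta, putting step beta no earlier than position 7. That position is achievable by scheduling exactly those predecessors first.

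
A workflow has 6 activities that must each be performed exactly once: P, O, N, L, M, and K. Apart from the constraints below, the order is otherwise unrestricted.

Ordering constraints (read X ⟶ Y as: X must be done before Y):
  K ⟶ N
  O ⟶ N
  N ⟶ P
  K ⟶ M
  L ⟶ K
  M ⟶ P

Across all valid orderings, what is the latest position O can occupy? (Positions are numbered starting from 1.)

Following every chain forward from O, the activities that must come later are P, N — 2 of them.
With 2 mandatory successors out of 6 activities total, the latest slot for O is 6−2 = 4, and it's reachable by doing all non-successors before O.

4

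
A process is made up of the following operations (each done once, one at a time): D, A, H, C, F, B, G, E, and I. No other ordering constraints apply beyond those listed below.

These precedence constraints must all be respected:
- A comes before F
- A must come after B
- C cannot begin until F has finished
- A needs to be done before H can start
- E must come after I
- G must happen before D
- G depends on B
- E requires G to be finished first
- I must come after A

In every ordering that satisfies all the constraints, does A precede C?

Tracing the constraints gives a chain: A → F → C.
That forces A before C in every valid schedule.

Yes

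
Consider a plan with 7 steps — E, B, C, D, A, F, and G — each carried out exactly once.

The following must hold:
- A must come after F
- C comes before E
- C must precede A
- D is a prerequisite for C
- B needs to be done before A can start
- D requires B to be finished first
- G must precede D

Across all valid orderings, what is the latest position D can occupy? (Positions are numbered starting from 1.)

4

The steps that are forced after D, directly or by a chain of constraints, are E, C, A. That's 3 steps.
So at least 3 steps follow D, putting D no later than position 4. That position is achievable by scheduling everything else first.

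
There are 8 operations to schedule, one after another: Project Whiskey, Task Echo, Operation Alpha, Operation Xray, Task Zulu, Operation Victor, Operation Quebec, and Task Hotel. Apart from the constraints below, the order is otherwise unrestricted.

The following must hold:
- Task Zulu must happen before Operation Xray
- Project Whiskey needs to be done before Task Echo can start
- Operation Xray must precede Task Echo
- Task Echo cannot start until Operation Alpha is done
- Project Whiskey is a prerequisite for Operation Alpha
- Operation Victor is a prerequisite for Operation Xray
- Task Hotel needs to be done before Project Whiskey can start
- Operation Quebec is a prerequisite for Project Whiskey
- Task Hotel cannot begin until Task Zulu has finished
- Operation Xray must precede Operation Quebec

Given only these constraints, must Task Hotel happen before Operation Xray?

Task Hotel and Operation Xray are not related by any chain of constraints.
A valid ordering placing Operation Xray before Task Hotel exists, so the answer is no.

No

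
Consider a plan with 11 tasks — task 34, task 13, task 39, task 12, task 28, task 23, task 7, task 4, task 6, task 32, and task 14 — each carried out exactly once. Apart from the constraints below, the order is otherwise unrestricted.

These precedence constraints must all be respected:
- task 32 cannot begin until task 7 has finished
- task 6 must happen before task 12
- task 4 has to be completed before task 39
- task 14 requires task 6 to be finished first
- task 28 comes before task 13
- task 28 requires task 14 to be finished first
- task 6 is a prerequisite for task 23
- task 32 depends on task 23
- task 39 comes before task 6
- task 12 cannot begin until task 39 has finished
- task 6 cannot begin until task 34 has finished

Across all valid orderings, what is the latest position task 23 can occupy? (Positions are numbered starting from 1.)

10

The only task forced after task 23 (directly or by a chain) is task 32.
With 1 mandatory successor out of 11 tasks total, the latest slot for task 23 is 11−1 = 10, and it's reachable by doing all non-successors before task 23.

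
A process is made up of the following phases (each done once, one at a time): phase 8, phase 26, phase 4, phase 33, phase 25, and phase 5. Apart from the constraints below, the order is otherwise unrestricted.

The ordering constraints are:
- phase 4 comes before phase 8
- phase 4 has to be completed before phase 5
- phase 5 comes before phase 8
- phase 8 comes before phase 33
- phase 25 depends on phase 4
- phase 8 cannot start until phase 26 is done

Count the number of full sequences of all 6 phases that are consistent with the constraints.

2 phases have no prerequisites (phase 26, phase 4), so any of them could come first.
Counting all ways to extend the partial order to a total order gives 14.

14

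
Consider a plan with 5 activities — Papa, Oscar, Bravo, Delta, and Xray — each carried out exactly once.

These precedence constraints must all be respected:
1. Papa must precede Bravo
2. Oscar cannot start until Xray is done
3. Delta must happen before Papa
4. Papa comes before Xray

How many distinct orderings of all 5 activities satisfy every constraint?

3

Delta is the only activity with nothing required before it, so every ordering starts there.
Enumerating by repeatedly choosing an available activity (one whose prerequisites are all placed) gives 3 distinct complete orderings.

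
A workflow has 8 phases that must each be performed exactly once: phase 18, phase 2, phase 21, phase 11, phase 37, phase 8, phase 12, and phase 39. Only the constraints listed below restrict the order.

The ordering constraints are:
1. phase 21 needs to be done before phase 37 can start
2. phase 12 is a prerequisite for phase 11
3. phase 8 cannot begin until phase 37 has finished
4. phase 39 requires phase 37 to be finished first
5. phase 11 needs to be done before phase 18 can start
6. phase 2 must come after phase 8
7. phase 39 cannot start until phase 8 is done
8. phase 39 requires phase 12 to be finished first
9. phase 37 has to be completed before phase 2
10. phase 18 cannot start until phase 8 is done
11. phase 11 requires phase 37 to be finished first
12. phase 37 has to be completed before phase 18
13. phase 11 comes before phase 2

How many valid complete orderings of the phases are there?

50

2 phases have no prerequisites (phase 21, phase 12), so any of them could come first.
Enumerating by repeatedly choosing an available phase (one whose prerequisites are all placed) gives 50 distinct complete orderings.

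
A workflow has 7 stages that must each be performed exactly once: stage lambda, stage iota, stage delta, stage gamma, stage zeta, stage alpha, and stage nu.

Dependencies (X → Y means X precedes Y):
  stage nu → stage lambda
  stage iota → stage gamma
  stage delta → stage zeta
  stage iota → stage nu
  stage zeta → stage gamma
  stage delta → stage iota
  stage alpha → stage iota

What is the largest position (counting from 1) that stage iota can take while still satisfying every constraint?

Every stage that must follow stage iota has to come after it. Tracing all chains starting from stage iota, those stages are: stage lambda, stage gamma, stage nu — 3 in total.
With 3 mandatory successors out of 7 stages total, the latest slot for stage iota is 7−3 = 4, and it's reachable by doing all non-successors before stage iota.

4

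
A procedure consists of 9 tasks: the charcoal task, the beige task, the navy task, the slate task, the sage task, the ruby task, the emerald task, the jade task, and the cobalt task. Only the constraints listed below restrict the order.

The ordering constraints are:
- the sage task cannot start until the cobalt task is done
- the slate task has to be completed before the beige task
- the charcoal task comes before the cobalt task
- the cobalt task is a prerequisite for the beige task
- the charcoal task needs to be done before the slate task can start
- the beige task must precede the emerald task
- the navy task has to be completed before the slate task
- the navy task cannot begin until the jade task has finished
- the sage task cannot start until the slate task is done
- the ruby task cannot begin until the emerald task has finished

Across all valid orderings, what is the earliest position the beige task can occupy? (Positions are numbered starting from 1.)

6

Every task that must precede the beige task has to come before it. Tracing all chains that end at the beige task, those tasks are: the charcoal task, the navy task, the slate task, the jade task, the cobalt task — 5 in total.
So at minimum 5 tasks come before the beige task, putting the beige task no earlier than position 6. That position is achievable by scheduling exactly those predecessors first.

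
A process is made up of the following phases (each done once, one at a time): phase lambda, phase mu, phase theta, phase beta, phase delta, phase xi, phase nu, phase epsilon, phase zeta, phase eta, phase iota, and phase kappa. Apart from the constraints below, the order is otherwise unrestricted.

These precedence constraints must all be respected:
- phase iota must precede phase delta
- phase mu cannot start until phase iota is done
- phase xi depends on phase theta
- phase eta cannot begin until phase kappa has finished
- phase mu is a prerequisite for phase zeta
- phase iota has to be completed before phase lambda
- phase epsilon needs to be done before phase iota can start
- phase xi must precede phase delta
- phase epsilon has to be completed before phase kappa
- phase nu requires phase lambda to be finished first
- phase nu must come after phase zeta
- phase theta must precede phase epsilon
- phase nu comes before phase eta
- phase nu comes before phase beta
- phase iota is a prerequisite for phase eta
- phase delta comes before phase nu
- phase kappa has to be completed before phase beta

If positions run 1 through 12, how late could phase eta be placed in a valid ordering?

Nothing depends on phase eta, so it can be the final phase, position 12.

12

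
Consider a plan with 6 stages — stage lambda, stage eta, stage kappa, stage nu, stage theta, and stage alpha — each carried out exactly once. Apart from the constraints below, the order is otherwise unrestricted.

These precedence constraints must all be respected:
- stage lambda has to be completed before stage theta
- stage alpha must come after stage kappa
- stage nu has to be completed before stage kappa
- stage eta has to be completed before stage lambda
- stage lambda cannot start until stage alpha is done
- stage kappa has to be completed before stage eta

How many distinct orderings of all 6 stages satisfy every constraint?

2

Stage nu is the only stage with nothing required before it, so every ordering starts there.
Enumerating by repeatedly choosing an available stage (one whose prerequisites are all placed) gives 2 distinct complete orderings.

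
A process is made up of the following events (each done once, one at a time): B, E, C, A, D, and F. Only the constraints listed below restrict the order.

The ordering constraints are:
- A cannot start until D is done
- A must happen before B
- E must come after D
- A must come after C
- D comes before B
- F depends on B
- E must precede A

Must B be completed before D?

No

In fact the dependencies run the other way: D → B.
So B does not have to come before D — it cannot.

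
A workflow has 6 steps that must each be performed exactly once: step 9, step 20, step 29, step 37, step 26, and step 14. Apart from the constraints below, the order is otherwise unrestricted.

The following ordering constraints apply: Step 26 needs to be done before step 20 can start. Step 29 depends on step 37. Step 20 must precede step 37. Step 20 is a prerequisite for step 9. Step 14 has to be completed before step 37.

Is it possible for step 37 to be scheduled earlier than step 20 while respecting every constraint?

No

The constraints give a chain step 20 → step 37, which forces step 20 before step 37.
Hence step 37 can never be scheduled before step 20.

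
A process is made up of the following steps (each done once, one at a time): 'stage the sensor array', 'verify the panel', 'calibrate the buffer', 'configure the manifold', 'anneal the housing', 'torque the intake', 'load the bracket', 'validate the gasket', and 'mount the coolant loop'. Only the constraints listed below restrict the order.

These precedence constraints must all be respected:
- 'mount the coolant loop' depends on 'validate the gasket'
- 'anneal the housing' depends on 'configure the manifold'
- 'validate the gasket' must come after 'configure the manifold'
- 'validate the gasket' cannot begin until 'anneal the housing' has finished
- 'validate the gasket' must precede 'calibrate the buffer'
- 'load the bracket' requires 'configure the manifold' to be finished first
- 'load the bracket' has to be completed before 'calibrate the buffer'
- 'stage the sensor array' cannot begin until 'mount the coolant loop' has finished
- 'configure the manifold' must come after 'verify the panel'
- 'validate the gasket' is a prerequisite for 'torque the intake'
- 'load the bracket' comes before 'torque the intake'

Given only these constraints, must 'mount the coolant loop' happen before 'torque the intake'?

No

Nothing in the constraints links 'mount the coolant loop' and 'torque the intake'; they are unordered relative to each other.
There exist valid orderings with 'torque the intake' before 'mount the coolant loop', so 'mount the coolant loop' is not required to come first.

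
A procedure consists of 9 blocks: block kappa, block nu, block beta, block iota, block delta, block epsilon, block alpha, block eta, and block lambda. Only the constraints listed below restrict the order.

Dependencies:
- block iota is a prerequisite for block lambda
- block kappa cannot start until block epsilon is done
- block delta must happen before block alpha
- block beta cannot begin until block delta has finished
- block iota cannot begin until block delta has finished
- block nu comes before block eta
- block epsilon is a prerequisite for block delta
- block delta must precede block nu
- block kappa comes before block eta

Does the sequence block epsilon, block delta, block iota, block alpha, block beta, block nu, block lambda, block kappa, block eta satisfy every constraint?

Checking each listed constraint against this order: for instance, block epsilon is in position 1 and block kappa in position 8, so that constraint holds — and the remaining constraints check out the same way.

Yes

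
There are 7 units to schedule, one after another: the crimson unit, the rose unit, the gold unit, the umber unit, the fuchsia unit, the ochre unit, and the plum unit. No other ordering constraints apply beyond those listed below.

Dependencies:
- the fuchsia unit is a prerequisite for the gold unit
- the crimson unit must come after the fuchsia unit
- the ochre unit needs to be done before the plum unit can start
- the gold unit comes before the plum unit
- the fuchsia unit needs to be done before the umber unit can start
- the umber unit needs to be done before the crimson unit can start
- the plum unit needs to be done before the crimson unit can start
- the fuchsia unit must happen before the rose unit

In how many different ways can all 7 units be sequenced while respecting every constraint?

63

The units with no prerequisites are the fuchsia unit, the ochre unit; any of them can be placed first.
Counting all ways to extend the partial order to a total order gives 63.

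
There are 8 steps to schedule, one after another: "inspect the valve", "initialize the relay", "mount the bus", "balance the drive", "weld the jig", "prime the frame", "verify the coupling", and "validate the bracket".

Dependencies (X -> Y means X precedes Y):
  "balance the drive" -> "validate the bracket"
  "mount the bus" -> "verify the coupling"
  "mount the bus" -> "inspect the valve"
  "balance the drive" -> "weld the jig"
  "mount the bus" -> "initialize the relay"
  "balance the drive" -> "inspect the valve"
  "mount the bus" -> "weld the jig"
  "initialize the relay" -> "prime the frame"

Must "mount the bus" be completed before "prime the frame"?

Yes

There is a constraint chain "mount the bus" → "initialize the relay" → "prime the frame".
That forces "mount the bus" before "prime the frame" in every valid schedule.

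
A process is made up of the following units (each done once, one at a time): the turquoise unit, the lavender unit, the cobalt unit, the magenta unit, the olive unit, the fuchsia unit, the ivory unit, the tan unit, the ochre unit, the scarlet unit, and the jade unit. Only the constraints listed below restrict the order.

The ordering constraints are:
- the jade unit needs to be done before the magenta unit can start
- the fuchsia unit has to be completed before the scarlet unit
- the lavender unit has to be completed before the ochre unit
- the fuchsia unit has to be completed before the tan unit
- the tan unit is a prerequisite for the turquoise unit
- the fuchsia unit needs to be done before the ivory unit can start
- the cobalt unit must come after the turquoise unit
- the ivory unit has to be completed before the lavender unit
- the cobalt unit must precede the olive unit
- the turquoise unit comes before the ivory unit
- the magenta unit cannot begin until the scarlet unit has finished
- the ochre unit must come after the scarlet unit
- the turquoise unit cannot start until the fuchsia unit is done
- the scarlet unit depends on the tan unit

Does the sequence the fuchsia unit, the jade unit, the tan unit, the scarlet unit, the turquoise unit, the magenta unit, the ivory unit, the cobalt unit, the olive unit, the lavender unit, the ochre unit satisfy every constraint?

Yes

Going through the constraints one by one, each required predecessor appears earlier in the sequence than its dependent — e.g. the scarlet unit (position 4) is before the ochre unit (position 11), as required.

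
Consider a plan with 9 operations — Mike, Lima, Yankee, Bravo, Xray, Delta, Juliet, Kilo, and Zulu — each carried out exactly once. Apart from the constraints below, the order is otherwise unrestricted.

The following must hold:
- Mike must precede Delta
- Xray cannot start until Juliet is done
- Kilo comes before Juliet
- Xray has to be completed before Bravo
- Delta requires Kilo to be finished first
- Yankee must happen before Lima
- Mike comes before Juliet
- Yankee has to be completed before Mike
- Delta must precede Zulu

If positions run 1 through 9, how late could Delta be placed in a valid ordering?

8

Following the constraints forward from Delta, its only required successor is Zulu.
So at least 1 operation follows Delta, putting Delta no later than position 8. That position is achievable by scheduling everything else first.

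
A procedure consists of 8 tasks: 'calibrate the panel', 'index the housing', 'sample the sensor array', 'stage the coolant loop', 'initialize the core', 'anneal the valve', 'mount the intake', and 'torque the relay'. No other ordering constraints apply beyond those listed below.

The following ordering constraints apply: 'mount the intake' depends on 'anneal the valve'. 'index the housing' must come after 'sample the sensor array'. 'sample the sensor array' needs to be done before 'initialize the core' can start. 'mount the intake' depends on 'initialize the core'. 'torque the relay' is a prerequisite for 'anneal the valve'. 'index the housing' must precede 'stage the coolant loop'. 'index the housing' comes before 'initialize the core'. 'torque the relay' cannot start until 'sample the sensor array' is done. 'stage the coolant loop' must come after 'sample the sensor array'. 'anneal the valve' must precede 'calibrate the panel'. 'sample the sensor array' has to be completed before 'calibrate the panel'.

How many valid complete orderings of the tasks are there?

82

Only 'sample the sensor array' has no prerequisites, so it must go first.
Counting all ways to extend the partial order to a total order gives 82.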